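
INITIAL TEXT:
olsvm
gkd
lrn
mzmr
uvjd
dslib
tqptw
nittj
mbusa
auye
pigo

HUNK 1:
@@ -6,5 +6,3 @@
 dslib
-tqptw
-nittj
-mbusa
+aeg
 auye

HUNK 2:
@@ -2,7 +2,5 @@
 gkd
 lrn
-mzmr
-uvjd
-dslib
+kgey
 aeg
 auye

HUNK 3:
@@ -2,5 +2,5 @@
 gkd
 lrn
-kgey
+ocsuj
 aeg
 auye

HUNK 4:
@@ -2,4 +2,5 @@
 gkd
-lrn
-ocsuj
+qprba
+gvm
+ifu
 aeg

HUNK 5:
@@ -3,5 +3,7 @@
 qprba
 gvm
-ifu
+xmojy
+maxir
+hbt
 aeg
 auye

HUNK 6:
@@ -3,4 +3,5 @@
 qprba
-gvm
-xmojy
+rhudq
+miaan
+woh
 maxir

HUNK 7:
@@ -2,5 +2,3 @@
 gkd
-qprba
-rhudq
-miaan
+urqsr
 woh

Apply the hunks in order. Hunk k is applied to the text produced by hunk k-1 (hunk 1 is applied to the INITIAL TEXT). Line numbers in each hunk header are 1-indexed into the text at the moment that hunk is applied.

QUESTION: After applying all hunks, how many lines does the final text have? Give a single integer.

Hunk 1: at line 6 remove [tqptw,nittj,mbusa] add [aeg] -> 9 lines: olsvm gkd lrn mzmr uvjd dslib aeg auye pigo
Hunk 2: at line 2 remove [mzmr,uvjd,dslib] add [kgey] -> 7 lines: olsvm gkd lrn kgey aeg auye pigo
Hunk 3: at line 2 remove [kgey] add [ocsuj] -> 7 lines: olsvm gkd lrn ocsuj aeg auye pigo
Hunk 4: at line 2 remove [lrn,ocsuj] add [qprba,gvm,ifu] -> 8 lines: olsvm gkd qprba gvm ifu aeg auye pigo
Hunk 5: at line 3 remove [ifu] add [xmojy,maxir,hbt] -> 10 lines: olsvm gkd qprba gvm xmojy maxir hbt aeg auye pigo
Hunk 6: at line 3 remove [gvm,xmojy] add [rhudq,miaan,woh] -> 11 lines: olsvm gkd qprba rhudq miaan woh maxir hbt aeg auye pigo
Hunk 7: at line 2 remove [qprba,rhudq,miaan] add [urqsr] -> 9 lines: olsvm gkd urqsr woh maxir hbt aeg auye pigo
Final line count: 9

Answer: 9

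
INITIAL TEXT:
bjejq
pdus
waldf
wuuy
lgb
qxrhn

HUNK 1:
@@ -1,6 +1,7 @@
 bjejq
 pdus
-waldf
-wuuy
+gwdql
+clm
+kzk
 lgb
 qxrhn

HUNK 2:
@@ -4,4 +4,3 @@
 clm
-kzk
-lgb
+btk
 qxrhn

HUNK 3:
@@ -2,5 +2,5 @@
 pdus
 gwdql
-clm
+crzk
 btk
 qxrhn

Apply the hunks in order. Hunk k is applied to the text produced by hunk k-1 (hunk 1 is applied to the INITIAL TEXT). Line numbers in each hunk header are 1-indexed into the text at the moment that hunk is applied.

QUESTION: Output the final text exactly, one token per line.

Answer: bjejq
pdus
gwdql
crzk
btk
qxrhn

Derivation:
Hunk 1: at line 1 remove [waldf,wuuy] add [gwdql,clm,kzk] -> 7 lines: bjejq pdus gwdql clm kzk lgb qxrhn
Hunk 2: at line 4 remove [kzk,lgb] add [btk] -> 6 lines: bjejq pdus gwdql clm btk qxrhn
Hunk 3: at line 2 remove [clm] add [crzk] -> 6 lines: bjejq pdus gwdql crzk btk qxrhn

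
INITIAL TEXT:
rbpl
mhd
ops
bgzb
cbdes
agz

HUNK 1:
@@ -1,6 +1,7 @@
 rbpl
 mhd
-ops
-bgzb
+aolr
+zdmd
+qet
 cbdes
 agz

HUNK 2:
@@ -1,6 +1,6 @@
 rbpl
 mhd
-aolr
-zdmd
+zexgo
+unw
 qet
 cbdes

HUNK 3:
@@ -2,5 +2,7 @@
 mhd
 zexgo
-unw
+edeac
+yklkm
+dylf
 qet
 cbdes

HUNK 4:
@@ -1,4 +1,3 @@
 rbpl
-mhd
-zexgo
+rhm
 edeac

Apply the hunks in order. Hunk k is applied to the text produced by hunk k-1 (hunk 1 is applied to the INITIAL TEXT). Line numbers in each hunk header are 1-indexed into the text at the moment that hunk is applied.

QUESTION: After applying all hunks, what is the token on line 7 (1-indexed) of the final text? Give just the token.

Hunk 1: at line 1 remove [ops,bgzb] add [aolr,zdmd,qet] -> 7 lines: rbpl mhd aolr zdmd qet cbdes agz
Hunk 2: at line 1 remove [aolr,zdmd] add [zexgo,unw] -> 7 lines: rbpl mhd zexgo unw qet cbdes agz
Hunk 3: at line 2 remove [unw] add [edeac,yklkm,dylf] -> 9 lines: rbpl mhd zexgo edeac yklkm dylf qet cbdes agz
Hunk 4: at line 1 remove [mhd,zexgo] add [rhm] -> 8 lines: rbpl rhm edeac yklkm dylf qet cbdes agz
Final line 7: cbdes

Answer: cbdes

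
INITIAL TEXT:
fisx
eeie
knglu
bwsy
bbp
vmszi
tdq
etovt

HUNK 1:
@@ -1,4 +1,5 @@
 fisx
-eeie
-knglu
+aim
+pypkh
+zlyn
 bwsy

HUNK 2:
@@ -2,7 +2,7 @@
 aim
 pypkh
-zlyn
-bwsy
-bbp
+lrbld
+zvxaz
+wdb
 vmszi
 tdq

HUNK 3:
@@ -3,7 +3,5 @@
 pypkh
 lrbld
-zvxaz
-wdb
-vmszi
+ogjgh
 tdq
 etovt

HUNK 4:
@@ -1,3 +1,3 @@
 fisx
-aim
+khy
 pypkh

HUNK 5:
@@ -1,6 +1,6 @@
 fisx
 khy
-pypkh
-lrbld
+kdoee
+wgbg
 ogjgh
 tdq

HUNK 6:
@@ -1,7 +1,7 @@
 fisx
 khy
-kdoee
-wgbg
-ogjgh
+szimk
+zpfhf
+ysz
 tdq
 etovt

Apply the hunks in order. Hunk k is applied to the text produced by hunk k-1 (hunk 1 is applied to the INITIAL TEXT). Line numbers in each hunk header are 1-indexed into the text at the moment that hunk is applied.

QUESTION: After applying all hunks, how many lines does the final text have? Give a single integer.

Hunk 1: at line 1 remove [eeie,knglu] add [aim,pypkh,zlyn] -> 9 lines: fisx aim pypkh zlyn bwsy bbp vmszi tdq etovt
Hunk 2: at line 2 remove [zlyn,bwsy,bbp] add [lrbld,zvxaz,wdb] -> 9 lines: fisx aim pypkh lrbld zvxaz wdb vmszi tdq etovt
Hunk 3: at line 3 remove [zvxaz,wdb,vmszi] add [ogjgh] -> 7 lines: fisx aim pypkh lrbld ogjgh tdq etovt
Hunk 4: at line 1 remove [aim] add [khy] -> 7 lines: fisx khy pypkh lrbld ogjgh tdq etovt
Hunk 5: at line 1 remove [pypkh,lrbld] add [kdoee,wgbg] -> 7 lines: fisx khy kdoee wgbg ogjgh tdq etovt
Hunk 6: at line 1 remove [kdoee,wgbg,ogjgh] add [szimk,zpfhf,ysz] -> 7 lines: fisx khy szimk zpfhf ysz tdq etovt
Final line count: 7

Answer: 7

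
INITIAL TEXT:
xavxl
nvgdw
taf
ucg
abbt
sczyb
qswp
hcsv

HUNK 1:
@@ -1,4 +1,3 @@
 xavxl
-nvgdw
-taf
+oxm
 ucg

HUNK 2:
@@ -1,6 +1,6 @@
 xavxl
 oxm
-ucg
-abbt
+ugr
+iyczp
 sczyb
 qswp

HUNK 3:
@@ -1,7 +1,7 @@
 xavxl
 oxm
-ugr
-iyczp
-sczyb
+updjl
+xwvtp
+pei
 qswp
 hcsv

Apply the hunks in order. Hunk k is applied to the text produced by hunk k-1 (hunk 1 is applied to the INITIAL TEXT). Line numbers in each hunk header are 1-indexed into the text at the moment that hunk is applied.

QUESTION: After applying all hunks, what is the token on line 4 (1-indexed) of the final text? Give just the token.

Hunk 1: at line 1 remove [nvgdw,taf] add [oxm] -> 7 lines: xavxl oxm ucg abbt sczyb qswp hcsv
Hunk 2: at line 1 remove [ucg,abbt] add [ugr,iyczp] -> 7 lines: xavxl oxm ugr iyczp sczyb qswp hcsv
Hunk 3: at line 1 remove [ugr,iyczp,sczyb] add [updjl,xwvtp,pei] -> 7 lines: xavxl oxm updjl xwvtp pei qswp hcsv
Final line 4: xwvtp

Answer: xwvtp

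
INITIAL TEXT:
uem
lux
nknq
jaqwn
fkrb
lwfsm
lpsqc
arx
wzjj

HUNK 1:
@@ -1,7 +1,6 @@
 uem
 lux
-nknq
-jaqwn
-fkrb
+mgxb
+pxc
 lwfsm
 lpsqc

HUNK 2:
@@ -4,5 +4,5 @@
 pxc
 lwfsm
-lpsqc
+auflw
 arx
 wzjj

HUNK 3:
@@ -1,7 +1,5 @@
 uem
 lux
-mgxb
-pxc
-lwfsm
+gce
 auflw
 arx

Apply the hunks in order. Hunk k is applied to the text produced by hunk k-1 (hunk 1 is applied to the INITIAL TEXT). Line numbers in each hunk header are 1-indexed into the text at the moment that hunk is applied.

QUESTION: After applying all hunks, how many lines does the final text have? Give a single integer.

Hunk 1: at line 1 remove [nknq,jaqwn,fkrb] add [mgxb,pxc] -> 8 lines: uem lux mgxb pxc lwfsm lpsqc arx wzjj
Hunk 2: at line 4 remove [lpsqc] add [auflw] -> 8 lines: uem lux mgxb pxc lwfsm auflw arx wzjj
Hunk 3: at line 1 remove [mgxb,pxc,lwfsm] add [gce] -> 6 lines: uem lux gce auflw arx wzjj
Final line count: 6

Answer: 6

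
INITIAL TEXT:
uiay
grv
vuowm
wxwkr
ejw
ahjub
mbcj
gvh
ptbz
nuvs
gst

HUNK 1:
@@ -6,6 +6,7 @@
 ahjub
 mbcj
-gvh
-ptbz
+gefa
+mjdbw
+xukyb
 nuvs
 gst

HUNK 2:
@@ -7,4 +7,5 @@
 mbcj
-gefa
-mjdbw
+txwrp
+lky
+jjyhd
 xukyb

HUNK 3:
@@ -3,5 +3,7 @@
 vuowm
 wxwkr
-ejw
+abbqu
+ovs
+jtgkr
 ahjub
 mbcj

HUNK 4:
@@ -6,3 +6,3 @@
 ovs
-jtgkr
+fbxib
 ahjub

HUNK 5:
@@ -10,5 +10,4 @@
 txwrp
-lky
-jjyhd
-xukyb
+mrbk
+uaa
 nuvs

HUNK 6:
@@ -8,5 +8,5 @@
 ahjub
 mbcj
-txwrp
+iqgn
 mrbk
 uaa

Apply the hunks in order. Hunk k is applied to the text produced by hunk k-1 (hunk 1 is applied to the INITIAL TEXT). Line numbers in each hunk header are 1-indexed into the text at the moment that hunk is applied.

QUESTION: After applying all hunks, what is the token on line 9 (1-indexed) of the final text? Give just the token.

Answer: mbcj

Derivation:
Hunk 1: at line 6 remove [gvh,ptbz] add [gefa,mjdbw,xukyb] -> 12 lines: uiay grv vuowm wxwkr ejw ahjub mbcj gefa mjdbw xukyb nuvs gst
Hunk 2: at line 7 remove [gefa,mjdbw] add [txwrp,lky,jjyhd] -> 13 lines: uiay grv vuowm wxwkr ejw ahjub mbcj txwrp lky jjyhd xukyb nuvs gst
Hunk 3: at line 3 remove [ejw] add [abbqu,ovs,jtgkr] -> 15 lines: uiay grv vuowm wxwkr abbqu ovs jtgkr ahjub mbcj txwrp lky jjyhd xukyb nuvs gst
Hunk 4: at line 6 remove [jtgkr] add [fbxib] -> 15 lines: uiay grv vuowm wxwkr abbqu ovs fbxib ahjub mbcj txwrp lky jjyhd xukyb nuvs gst
Hunk 5: at line 10 remove [lky,jjyhd,xukyb] add [mrbk,uaa] -> 14 lines: uiay grv vuowm wxwkr abbqu ovs fbxib ahjub mbcj txwrp mrbk uaa nuvs gst
Hunk 6: at line 8 remove [txwrp] add [iqgn] -> 14 lines: uiay grv vuowm wxwkr abbqu ovs fbxib ahjub mbcj iqgn mrbk uaa nuvs gst
Final line 9: mbcj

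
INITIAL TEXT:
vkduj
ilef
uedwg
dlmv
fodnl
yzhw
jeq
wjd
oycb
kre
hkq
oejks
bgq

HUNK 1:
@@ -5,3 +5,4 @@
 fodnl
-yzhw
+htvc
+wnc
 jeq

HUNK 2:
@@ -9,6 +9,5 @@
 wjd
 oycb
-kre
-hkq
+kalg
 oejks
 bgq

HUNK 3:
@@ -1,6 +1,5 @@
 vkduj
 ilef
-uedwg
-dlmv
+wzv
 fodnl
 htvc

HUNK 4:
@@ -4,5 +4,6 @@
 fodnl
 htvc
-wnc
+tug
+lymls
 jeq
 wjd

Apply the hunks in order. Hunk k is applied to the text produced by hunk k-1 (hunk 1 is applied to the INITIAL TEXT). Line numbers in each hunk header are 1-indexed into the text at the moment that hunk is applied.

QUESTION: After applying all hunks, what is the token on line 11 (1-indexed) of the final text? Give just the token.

Answer: kalg

Derivation:
Hunk 1: at line 5 remove [yzhw] add [htvc,wnc] -> 14 lines: vkduj ilef uedwg dlmv fodnl htvc wnc jeq wjd oycb kre hkq oejks bgq
Hunk 2: at line 9 remove [kre,hkq] add [kalg] -> 13 lines: vkduj ilef uedwg dlmv fodnl htvc wnc jeq wjd oycb kalg oejks bgq
Hunk 3: at line 1 remove [uedwg,dlmv] add [wzv] -> 12 lines: vkduj ilef wzv fodnl htvc wnc jeq wjd oycb kalg oejks bgq
Hunk 4: at line 4 remove [wnc] add [tug,lymls] -> 13 lines: vkduj ilef wzv fodnl htvc tug lymls jeq wjd oycb kalg oejks bgq
Final line 11: kalg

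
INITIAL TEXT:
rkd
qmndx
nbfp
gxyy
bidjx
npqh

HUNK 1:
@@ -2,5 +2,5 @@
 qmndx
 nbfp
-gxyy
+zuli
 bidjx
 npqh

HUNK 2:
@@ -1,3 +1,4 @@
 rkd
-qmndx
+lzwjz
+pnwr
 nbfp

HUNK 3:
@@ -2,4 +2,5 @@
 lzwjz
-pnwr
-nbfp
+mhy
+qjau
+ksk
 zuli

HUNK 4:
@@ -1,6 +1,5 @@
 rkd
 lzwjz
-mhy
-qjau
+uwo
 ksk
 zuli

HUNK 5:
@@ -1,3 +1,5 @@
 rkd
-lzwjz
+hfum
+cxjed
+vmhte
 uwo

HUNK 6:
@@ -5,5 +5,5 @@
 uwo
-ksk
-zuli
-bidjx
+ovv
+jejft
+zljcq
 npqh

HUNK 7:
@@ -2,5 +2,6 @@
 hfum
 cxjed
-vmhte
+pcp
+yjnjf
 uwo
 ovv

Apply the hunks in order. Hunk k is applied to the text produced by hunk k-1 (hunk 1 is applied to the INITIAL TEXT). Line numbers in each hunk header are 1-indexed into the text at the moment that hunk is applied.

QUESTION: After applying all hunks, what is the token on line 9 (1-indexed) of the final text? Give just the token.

Hunk 1: at line 2 remove [gxyy] add [zuli] -> 6 lines: rkd qmndx nbfp zuli bidjx npqh
Hunk 2: at line 1 remove [qmndx] add [lzwjz,pnwr] -> 7 lines: rkd lzwjz pnwr nbfp zuli bidjx npqh
Hunk 3: at line 2 remove [pnwr,nbfp] add [mhy,qjau,ksk] -> 8 lines: rkd lzwjz mhy qjau ksk zuli bidjx npqh
Hunk 4: at line 1 remove [mhy,qjau] add [uwo] -> 7 lines: rkd lzwjz uwo ksk zuli bidjx npqh
Hunk 5: at line 1 remove [lzwjz] add [hfum,cxjed,vmhte] -> 9 lines: rkd hfum cxjed vmhte uwo ksk zuli bidjx npqh
Hunk 6: at line 5 remove [ksk,zuli,bidjx] add [ovv,jejft,zljcq] -> 9 lines: rkd hfum cxjed vmhte uwo ovv jejft zljcq npqh
Hunk 7: at line 2 remove [vmhte] add [pcp,yjnjf] -> 10 lines: rkd hfum cxjed pcp yjnjf uwo ovv jejft zljcq npqh
Final line 9: zljcq

Answer: zljcq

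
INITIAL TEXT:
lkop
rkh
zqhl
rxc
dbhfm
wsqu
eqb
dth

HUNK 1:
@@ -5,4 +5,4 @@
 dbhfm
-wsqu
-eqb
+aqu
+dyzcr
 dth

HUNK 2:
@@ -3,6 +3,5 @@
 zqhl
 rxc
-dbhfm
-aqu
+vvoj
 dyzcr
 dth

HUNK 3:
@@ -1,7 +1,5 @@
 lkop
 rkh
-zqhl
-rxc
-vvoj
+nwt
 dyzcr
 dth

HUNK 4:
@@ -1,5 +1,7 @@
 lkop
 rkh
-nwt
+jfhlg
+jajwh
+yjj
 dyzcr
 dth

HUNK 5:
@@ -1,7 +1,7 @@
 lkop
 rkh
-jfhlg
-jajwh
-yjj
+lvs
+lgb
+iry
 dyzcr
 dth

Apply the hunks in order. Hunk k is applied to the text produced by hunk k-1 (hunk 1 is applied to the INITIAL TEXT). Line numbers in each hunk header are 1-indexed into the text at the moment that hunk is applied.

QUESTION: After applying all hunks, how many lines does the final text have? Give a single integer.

Hunk 1: at line 5 remove [wsqu,eqb] add [aqu,dyzcr] -> 8 lines: lkop rkh zqhl rxc dbhfm aqu dyzcr dth
Hunk 2: at line 3 remove [dbhfm,aqu] add [vvoj] -> 7 lines: lkop rkh zqhl rxc vvoj dyzcr dth
Hunk 3: at line 1 remove [zqhl,rxc,vvoj] add [nwt] -> 5 lines: lkop rkh nwt dyzcr dth
Hunk 4: at line 1 remove [nwt] add [jfhlg,jajwh,yjj] -> 7 lines: lkop rkh jfhlg jajwh yjj dyzcr dth
Hunk 5: at line 1 remove [jfhlg,jajwh,yjj] add [lvs,lgb,iry] -> 7 lines: lkop rkh lvs lgb iry dyzcr dth
Final line count: 7

Answer: 7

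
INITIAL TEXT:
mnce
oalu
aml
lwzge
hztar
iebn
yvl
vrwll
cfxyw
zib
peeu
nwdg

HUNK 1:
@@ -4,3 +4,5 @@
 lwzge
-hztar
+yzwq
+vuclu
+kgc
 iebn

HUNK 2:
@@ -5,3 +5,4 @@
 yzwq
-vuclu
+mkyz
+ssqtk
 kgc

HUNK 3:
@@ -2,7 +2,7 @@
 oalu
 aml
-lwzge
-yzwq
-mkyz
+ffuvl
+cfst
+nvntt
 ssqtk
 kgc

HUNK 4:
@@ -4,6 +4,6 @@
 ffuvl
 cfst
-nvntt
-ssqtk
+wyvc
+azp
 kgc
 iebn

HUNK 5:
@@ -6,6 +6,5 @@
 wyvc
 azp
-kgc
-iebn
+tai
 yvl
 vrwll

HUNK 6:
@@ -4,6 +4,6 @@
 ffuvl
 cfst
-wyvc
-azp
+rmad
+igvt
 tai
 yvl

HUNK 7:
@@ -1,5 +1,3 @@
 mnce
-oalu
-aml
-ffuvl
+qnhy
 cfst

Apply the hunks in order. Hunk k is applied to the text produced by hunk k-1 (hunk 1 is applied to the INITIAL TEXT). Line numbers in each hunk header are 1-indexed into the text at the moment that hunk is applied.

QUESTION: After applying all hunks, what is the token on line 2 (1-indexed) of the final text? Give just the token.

Hunk 1: at line 4 remove [hztar] add [yzwq,vuclu,kgc] -> 14 lines: mnce oalu aml lwzge yzwq vuclu kgc iebn yvl vrwll cfxyw zib peeu nwdg
Hunk 2: at line 5 remove [vuclu] add [mkyz,ssqtk] -> 15 lines: mnce oalu aml lwzge yzwq mkyz ssqtk kgc iebn yvl vrwll cfxyw zib peeu nwdg
Hunk 3: at line 2 remove [lwzge,yzwq,mkyz] add [ffuvl,cfst,nvntt] -> 15 lines: mnce oalu aml ffuvl cfst nvntt ssqtk kgc iebn yvl vrwll cfxyw zib peeu nwdg
Hunk 4: at line 4 remove [nvntt,ssqtk] add [wyvc,azp] -> 15 lines: mnce oalu aml ffuvl cfst wyvc azp kgc iebn yvl vrwll cfxyw zib peeu nwdg
Hunk 5: at line 6 remove [kgc,iebn] add [tai] -> 14 lines: mnce oalu aml ffuvl cfst wyvc azp tai yvl vrwll cfxyw zib peeu nwdg
Hunk 6: at line 4 remove [wyvc,azp] add [rmad,igvt] -> 14 lines: mnce oalu aml ffuvl cfst rmad igvt tai yvl vrwll cfxyw zib peeu nwdg
Hunk 7: at line 1 remove [oalu,aml,ffuvl] add [qnhy] -> 12 lines: mnce qnhy cfst rmad igvt tai yvl vrwll cfxyw zib peeu nwdg
Final line 2: qnhy

Answer: qnhy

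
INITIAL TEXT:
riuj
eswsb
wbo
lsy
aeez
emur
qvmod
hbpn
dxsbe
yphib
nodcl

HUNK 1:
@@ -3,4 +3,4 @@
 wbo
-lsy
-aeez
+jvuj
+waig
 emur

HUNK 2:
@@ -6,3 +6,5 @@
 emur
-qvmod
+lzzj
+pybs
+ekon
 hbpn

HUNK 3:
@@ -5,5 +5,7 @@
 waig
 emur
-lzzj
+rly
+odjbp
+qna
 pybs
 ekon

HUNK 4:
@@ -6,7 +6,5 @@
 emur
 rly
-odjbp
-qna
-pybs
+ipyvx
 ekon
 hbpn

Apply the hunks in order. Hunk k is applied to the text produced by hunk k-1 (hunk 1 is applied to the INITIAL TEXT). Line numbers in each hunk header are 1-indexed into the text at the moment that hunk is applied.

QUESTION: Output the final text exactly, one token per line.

Hunk 1: at line 3 remove [lsy,aeez] add [jvuj,waig] -> 11 lines: riuj eswsb wbo jvuj waig emur qvmod hbpn dxsbe yphib nodcl
Hunk 2: at line 6 remove [qvmod] add [lzzj,pybs,ekon] -> 13 lines: riuj eswsb wbo jvuj waig emur lzzj pybs ekon hbpn dxsbe yphib nodcl
Hunk 3: at line 5 remove [lzzj] add [rly,odjbp,qna] -> 15 lines: riuj eswsb wbo jvuj waig emur rly odjbp qna pybs ekon hbpn dxsbe yphib nodcl
Hunk 4: at line 6 remove [odjbp,qna,pybs] add [ipyvx] -> 13 lines: riuj eswsb wbo jvuj waig emur rly ipyvx ekon hbpn dxsbe yphib nodcl

Answer: riuj
eswsb
wbo
jvuj
waig
emur
rly
ipyvx
ekon
hbpn
dxsbe
yphib
nodcl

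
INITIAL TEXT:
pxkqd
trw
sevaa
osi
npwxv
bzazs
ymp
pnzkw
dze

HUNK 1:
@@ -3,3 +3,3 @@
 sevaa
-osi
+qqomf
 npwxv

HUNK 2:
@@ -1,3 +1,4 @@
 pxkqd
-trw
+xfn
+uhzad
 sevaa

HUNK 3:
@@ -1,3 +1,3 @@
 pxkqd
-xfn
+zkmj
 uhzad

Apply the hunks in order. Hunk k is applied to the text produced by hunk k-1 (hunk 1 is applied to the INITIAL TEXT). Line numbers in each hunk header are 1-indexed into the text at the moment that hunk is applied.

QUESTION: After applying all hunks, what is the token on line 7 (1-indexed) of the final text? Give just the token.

Hunk 1: at line 3 remove [osi] add [qqomf] -> 9 lines: pxkqd trw sevaa qqomf npwxv bzazs ymp pnzkw dze
Hunk 2: at line 1 remove [trw] add [xfn,uhzad] -> 10 lines: pxkqd xfn uhzad sevaa qqomf npwxv bzazs ymp pnzkw dze
Hunk 3: at line 1 remove [xfn] add [zkmj] -> 10 lines: pxkqd zkmj uhzad sevaa qqomf npwxv bzazs ymp pnzkw dze
Final line 7: bzazs

Answer: bzazs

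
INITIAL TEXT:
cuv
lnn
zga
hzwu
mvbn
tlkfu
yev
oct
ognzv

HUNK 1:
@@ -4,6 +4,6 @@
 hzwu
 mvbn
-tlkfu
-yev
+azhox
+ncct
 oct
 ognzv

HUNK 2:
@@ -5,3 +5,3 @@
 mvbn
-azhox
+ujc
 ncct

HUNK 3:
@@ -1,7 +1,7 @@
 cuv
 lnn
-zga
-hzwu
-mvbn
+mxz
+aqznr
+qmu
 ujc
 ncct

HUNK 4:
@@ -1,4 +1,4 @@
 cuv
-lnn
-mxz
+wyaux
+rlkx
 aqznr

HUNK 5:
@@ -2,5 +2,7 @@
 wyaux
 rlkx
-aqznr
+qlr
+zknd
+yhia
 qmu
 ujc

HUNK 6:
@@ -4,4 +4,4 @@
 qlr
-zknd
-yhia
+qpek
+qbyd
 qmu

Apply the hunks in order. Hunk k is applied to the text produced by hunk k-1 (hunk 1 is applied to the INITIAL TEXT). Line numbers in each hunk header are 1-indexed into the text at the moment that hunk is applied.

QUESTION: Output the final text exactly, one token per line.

Answer: cuv
wyaux
rlkx
qlr
qpek
qbyd
qmu
ujc
ncct
oct
ognzv

Derivation:
Hunk 1: at line 4 remove [tlkfu,yev] add [azhox,ncct] -> 9 lines: cuv lnn zga hzwu mvbn azhox ncct oct ognzv
Hunk 2: at line 5 remove [azhox] add [ujc] -> 9 lines: cuv lnn zga hzwu mvbn ujc ncct oct ognzv
Hunk 3: at line 1 remove [zga,hzwu,mvbn] add [mxz,aqznr,qmu] -> 9 lines: cuv lnn mxz aqznr qmu ujc ncct oct ognzv
Hunk 4: at line 1 remove [lnn,mxz] add [wyaux,rlkx] -> 9 lines: cuv wyaux rlkx aqznr qmu ujc ncct oct ognzv
Hunk 5: at line 2 remove [aqznr] add [qlr,zknd,yhia] -> 11 lines: cuv wyaux rlkx qlr zknd yhia qmu ujc ncct oct ognzv
Hunk 6: at line 4 remove [zknd,yhia] add [qpek,qbyd] -> 11 lines: cuv wyaux rlkx qlr qpek qbyd qmu ujc ncct oct ognzv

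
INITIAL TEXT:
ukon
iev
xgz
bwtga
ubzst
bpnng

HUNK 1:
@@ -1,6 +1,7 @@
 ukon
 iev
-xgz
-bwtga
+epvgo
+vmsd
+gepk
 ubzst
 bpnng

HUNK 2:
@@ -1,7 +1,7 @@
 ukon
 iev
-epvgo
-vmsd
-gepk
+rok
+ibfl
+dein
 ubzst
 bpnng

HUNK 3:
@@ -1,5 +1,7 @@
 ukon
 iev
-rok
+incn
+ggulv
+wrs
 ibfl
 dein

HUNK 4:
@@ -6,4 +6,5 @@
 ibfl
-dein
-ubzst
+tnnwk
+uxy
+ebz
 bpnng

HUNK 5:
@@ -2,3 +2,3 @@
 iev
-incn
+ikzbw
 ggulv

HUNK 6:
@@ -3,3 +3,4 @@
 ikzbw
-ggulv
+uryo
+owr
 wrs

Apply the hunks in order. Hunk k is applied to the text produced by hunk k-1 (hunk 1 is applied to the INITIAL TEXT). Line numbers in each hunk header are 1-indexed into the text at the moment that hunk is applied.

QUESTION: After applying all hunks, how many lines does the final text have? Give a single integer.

Hunk 1: at line 1 remove [xgz,bwtga] add [epvgo,vmsd,gepk] -> 7 lines: ukon iev epvgo vmsd gepk ubzst bpnng
Hunk 2: at line 1 remove [epvgo,vmsd,gepk] add [rok,ibfl,dein] -> 7 lines: ukon iev rok ibfl dein ubzst bpnng
Hunk 3: at line 1 remove [rok] add [incn,ggulv,wrs] -> 9 lines: ukon iev incn ggulv wrs ibfl dein ubzst bpnng
Hunk 4: at line 6 remove [dein,ubzst] add [tnnwk,uxy,ebz] -> 10 lines: ukon iev incn ggulv wrs ibfl tnnwk uxy ebz bpnng
Hunk 5: at line 2 remove [incn] add [ikzbw] -> 10 lines: ukon iev ikzbw ggulv wrs ibfl tnnwk uxy ebz bpnng
Hunk 6: at line 3 remove [ggulv] add [uryo,owr] -> 11 lines: ukon iev ikzbw uryo owr wrs ibfl tnnwk uxy ebz bpnng
Final line count: 11

Answer: 11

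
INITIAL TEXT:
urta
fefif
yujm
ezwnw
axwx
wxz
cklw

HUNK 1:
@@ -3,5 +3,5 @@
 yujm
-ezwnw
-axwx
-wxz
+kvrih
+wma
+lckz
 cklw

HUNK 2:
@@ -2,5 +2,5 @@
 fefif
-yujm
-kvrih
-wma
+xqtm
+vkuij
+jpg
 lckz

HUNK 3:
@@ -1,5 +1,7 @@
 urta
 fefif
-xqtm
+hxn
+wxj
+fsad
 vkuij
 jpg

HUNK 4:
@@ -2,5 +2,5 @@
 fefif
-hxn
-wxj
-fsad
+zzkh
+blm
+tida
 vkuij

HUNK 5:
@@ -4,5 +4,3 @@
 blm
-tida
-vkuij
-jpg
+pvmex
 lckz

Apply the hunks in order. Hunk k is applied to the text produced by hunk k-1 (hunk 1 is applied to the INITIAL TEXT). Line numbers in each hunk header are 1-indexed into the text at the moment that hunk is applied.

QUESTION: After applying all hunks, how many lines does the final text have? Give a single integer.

Hunk 1: at line 3 remove [ezwnw,axwx,wxz] add [kvrih,wma,lckz] -> 7 lines: urta fefif yujm kvrih wma lckz cklw
Hunk 2: at line 2 remove [yujm,kvrih,wma] add [xqtm,vkuij,jpg] -> 7 lines: urta fefif xqtm vkuij jpg lckz cklw
Hunk 3: at line 1 remove [xqtm] add [hxn,wxj,fsad] -> 9 lines: urta fefif hxn wxj fsad vkuij jpg lckz cklw
Hunk 4: at line 2 remove [hxn,wxj,fsad] add [zzkh,blm,tida] -> 9 lines: urta fefif zzkh blm tida vkuij jpg lckz cklw
Hunk 5: at line 4 remove [tida,vkuij,jpg] add [pvmex] -> 7 lines: urta fefif zzkh blm pvmex lckz cklw
Final line count: 7

Answer: 7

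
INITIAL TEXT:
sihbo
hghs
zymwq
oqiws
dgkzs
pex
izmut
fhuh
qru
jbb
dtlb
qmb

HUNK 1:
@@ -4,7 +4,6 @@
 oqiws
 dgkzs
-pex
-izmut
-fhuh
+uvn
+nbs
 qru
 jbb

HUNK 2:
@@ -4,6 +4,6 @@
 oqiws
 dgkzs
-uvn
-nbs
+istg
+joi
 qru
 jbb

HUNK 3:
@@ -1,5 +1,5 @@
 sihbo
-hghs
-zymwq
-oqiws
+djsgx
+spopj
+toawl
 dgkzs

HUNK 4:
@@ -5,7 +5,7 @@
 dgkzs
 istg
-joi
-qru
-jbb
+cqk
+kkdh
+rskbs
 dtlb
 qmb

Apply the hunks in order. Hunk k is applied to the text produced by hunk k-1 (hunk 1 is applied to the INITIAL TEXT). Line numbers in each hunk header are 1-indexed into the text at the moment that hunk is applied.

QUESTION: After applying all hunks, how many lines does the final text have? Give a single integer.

Hunk 1: at line 4 remove [pex,izmut,fhuh] add [uvn,nbs] -> 11 lines: sihbo hghs zymwq oqiws dgkzs uvn nbs qru jbb dtlb qmb
Hunk 2: at line 4 remove [uvn,nbs] add [istg,joi] -> 11 lines: sihbo hghs zymwq oqiws dgkzs istg joi qru jbb dtlb qmb
Hunk 3: at line 1 remove [hghs,zymwq,oqiws] add [djsgx,spopj,toawl] -> 11 lines: sihbo djsgx spopj toawl dgkzs istg joi qru jbb dtlb qmb
Hunk 4: at line 5 remove [joi,qru,jbb] add [cqk,kkdh,rskbs] -> 11 lines: sihbo djsgx spopj toawl dgkzs istg cqk kkdh rskbs dtlb qmb
Final line count: 11

Answer: 11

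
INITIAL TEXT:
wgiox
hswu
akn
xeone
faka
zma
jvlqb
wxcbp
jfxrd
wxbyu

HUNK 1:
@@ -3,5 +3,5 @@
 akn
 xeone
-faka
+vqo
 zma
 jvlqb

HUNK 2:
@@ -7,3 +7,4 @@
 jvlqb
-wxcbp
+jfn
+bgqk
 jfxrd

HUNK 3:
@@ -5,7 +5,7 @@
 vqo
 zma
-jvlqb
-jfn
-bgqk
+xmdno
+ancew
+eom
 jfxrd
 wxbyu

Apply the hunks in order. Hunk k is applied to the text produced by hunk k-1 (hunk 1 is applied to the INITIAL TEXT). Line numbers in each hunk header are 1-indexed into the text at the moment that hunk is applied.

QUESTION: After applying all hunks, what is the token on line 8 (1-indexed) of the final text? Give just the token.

Answer: ancew

Derivation:
Hunk 1: at line 3 remove [faka] add [vqo] -> 10 lines: wgiox hswu akn xeone vqo zma jvlqb wxcbp jfxrd wxbyu
Hunk 2: at line 7 remove [wxcbp] add [jfn,bgqk] -> 11 lines: wgiox hswu akn xeone vqo zma jvlqb jfn bgqk jfxrd wxbyu
Hunk 3: at line 5 remove [jvlqb,jfn,bgqk] add [xmdno,ancew,eom] -> 11 lines: wgiox hswu akn xeone vqo zma xmdno ancew eom jfxrd wxbyu
Final line 8: ancew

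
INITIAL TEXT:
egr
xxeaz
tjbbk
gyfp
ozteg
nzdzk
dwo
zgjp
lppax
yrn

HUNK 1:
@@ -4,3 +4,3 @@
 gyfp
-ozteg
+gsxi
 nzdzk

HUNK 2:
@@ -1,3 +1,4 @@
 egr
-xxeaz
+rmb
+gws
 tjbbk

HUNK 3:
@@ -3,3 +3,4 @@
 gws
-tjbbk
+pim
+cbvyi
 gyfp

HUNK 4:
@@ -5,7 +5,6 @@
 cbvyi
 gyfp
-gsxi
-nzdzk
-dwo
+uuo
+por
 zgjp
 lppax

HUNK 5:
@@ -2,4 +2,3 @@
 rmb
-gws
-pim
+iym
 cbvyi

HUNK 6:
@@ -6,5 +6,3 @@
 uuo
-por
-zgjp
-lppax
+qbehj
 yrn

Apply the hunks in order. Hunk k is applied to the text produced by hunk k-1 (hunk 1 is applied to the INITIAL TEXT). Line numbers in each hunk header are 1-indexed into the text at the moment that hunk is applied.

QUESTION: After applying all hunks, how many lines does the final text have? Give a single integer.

Hunk 1: at line 4 remove [ozteg] add [gsxi] -> 10 lines: egr xxeaz tjbbk gyfp gsxi nzdzk dwo zgjp lppax yrn
Hunk 2: at line 1 remove [xxeaz] add [rmb,gws] -> 11 lines: egr rmb gws tjbbk gyfp gsxi nzdzk dwo zgjp lppax yrn
Hunk 3: at line 3 remove [tjbbk] add [pim,cbvyi] -> 12 lines: egr rmb gws pim cbvyi gyfp gsxi nzdzk dwo zgjp lppax yrn
Hunk 4: at line 5 remove [gsxi,nzdzk,dwo] add [uuo,por] -> 11 lines: egr rmb gws pim cbvyi gyfp uuo por zgjp lppax yrn
Hunk 5: at line 2 remove [gws,pim] add [iym] -> 10 lines: egr rmb iym cbvyi gyfp uuo por zgjp lppax yrn
Hunk 6: at line 6 remove [por,zgjp,lppax] add [qbehj] -> 8 lines: egr rmb iym cbvyi gyfp uuo qbehj yrn
Final line count: 8

Answer: 8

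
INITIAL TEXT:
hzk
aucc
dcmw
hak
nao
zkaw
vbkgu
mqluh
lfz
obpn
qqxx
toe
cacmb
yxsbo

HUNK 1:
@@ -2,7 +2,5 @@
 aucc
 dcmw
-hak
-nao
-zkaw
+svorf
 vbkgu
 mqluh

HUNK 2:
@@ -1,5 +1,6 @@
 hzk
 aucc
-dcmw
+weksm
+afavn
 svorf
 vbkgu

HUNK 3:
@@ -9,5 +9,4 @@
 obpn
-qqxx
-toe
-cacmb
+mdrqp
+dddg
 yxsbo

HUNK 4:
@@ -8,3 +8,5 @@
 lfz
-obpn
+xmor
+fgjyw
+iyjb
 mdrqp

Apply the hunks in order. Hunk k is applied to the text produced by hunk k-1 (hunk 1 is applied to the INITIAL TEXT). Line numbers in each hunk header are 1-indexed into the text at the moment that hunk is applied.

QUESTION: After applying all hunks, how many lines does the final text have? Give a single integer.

Hunk 1: at line 2 remove [hak,nao,zkaw] add [svorf] -> 12 lines: hzk aucc dcmw svorf vbkgu mqluh lfz obpn qqxx toe cacmb yxsbo
Hunk 2: at line 1 remove [dcmw] add [weksm,afavn] -> 13 lines: hzk aucc weksm afavn svorf vbkgu mqluh lfz obpn qqxx toe cacmb yxsbo
Hunk 3: at line 9 remove [qqxx,toe,cacmb] add [mdrqp,dddg] -> 12 lines: hzk aucc weksm afavn svorf vbkgu mqluh lfz obpn mdrqp dddg yxsbo
Hunk 4: at line 8 remove [obpn] add [xmor,fgjyw,iyjb] -> 14 lines: hzk aucc weksm afavn svorf vbkgu mqluh lfz xmor fgjyw iyjb mdrqp dddg yxsbo
Final line count: 14

Answer: 14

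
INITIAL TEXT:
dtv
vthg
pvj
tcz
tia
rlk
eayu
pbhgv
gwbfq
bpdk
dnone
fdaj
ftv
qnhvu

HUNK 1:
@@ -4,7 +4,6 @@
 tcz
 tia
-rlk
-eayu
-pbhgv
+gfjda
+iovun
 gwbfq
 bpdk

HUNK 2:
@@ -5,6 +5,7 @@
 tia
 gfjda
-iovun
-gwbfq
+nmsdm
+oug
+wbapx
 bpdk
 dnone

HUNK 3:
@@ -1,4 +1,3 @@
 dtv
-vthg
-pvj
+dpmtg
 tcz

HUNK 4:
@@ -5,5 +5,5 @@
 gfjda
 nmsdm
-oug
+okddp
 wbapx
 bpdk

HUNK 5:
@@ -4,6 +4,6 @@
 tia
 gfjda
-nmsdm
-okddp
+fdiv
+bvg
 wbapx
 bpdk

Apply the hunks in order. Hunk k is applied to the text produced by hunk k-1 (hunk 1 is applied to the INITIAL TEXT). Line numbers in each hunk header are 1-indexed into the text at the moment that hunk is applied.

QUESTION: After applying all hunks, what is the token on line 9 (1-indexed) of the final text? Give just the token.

Answer: bpdk

Derivation:
Hunk 1: at line 4 remove [rlk,eayu,pbhgv] add [gfjda,iovun] -> 13 lines: dtv vthg pvj tcz tia gfjda iovun gwbfq bpdk dnone fdaj ftv qnhvu
Hunk 2: at line 5 remove [iovun,gwbfq] add [nmsdm,oug,wbapx] -> 14 lines: dtv vthg pvj tcz tia gfjda nmsdm oug wbapx bpdk dnone fdaj ftv qnhvu
Hunk 3: at line 1 remove [vthg,pvj] add [dpmtg] -> 13 lines: dtv dpmtg tcz tia gfjda nmsdm oug wbapx bpdk dnone fdaj ftv qnhvu
Hunk 4: at line 5 remove [oug] add [okddp] -> 13 lines: dtv dpmtg tcz tia gfjda nmsdm okddp wbapx bpdk dnone fdaj ftv qnhvu
Hunk 5: at line 4 remove [nmsdm,okddp] add [fdiv,bvg] -> 13 lines: dtv dpmtg tcz tia gfjda fdiv bvg wbapx bpdk dnone fdaj ftv qnhvu
Final line 9: bpdk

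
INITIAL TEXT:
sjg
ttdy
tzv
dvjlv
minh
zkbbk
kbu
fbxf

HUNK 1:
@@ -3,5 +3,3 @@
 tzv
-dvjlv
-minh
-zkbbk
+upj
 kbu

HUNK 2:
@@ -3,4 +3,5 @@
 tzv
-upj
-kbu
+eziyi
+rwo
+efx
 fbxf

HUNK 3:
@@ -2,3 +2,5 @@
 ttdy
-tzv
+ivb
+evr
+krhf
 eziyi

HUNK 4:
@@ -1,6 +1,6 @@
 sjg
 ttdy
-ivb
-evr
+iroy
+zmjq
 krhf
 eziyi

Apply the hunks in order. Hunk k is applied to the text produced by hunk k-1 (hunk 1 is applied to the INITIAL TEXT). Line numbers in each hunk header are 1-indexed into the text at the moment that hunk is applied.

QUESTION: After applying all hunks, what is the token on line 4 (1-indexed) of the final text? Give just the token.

Answer: zmjq

Derivation:
Hunk 1: at line 3 remove [dvjlv,minh,zkbbk] add [upj] -> 6 lines: sjg ttdy tzv upj kbu fbxf
Hunk 2: at line 3 remove [upj,kbu] add [eziyi,rwo,efx] -> 7 lines: sjg ttdy tzv eziyi rwo efx fbxf
Hunk 3: at line 2 remove [tzv] add [ivb,evr,krhf] -> 9 lines: sjg ttdy ivb evr krhf eziyi rwo efx fbxf
Hunk 4: at line 1 remove [ivb,evr] add [iroy,zmjq] -> 9 lines: sjg ttdy iroy zmjq krhf eziyi rwo efx fbxf
Final line 4: zmjq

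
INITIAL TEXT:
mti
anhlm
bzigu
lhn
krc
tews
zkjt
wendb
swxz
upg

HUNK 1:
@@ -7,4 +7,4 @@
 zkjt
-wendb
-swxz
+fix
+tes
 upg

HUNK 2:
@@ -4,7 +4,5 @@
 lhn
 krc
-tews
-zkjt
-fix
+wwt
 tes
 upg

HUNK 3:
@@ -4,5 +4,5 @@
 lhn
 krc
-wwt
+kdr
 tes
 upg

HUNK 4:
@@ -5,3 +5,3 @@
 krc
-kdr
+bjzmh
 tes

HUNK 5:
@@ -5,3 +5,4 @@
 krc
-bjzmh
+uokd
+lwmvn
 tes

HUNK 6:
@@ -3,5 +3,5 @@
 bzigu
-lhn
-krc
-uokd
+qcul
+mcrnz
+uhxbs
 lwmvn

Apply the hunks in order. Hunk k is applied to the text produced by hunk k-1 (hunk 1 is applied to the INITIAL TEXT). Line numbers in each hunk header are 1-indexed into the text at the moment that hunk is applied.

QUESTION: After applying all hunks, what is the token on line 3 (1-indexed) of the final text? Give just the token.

Answer: bzigu

Derivation:
Hunk 1: at line 7 remove [wendb,swxz] add [fix,tes] -> 10 lines: mti anhlm bzigu lhn krc tews zkjt fix tes upg
Hunk 2: at line 4 remove [tews,zkjt,fix] add [wwt] -> 8 lines: mti anhlm bzigu lhn krc wwt tes upg
Hunk 3: at line 4 remove [wwt] add [kdr] -> 8 lines: mti anhlm bzigu lhn krc kdr tes upg
Hunk 4: at line 5 remove [kdr] add [bjzmh] -> 8 lines: mti anhlm bzigu lhn krc bjzmh tes upg
Hunk 5: at line 5 remove [bjzmh] add [uokd,lwmvn] -> 9 lines: mti anhlm bzigu lhn krc uokd lwmvn tes upg
Hunk 6: at line 3 remove [lhn,krc,uokd] add [qcul,mcrnz,uhxbs] -> 9 lines: mti anhlm bzigu qcul mcrnz uhxbs lwmvn tes upg
Final line 3: bzigu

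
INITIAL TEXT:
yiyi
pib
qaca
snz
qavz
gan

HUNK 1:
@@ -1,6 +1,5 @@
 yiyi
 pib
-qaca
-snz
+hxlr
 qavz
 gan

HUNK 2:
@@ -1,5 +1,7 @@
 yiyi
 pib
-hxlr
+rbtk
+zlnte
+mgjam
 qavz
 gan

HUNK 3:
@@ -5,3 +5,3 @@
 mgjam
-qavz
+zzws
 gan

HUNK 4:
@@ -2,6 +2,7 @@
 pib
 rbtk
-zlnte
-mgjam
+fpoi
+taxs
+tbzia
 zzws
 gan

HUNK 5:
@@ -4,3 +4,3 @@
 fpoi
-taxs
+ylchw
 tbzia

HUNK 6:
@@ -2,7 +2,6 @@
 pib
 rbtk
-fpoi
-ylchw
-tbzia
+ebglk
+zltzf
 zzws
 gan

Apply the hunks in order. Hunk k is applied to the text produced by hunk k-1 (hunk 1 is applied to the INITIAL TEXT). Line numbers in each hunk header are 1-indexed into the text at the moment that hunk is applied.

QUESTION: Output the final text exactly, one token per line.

Answer: yiyi
pib
rbtk
ebglk
zltzf
zzws
gan

Derivation:
Hunk 1: at line 1 remove [qaca,snz] add [hxlr] -> 5 lines: yiyi pib hxlr qavz gan
Hunk 2: at line 1 remove [hxlr] add [rbtk,zlnte,mgjam] -> 7 lines: yiyi pib rbtk zlnte mgjam qavz gan
Hunk 3: at line 5 remove [qavz] add [zzws] -> 7 lines: yiyi pib rbtk zlnte mgjam zzws gan
Hunk 4: at line 2 remove [zlnte,mgjam] add [fpoi,taxs,tbzia] -> 8 lines: yiyi pib rbtk fpoi taxs tbzia zzws gan
Hunk 5: at line 4 remove [taxs] add [ylchw] -> 8 lines: yiyi pib rbtk fpoi ylchw tbzia zzws gan
Hunk 6: at line 2 remove [fpoi,ylchw,tbzia] add [ebglk,zltzf] -> 7 lines: yiyi pib rbtk ebglk zltzf zzws gan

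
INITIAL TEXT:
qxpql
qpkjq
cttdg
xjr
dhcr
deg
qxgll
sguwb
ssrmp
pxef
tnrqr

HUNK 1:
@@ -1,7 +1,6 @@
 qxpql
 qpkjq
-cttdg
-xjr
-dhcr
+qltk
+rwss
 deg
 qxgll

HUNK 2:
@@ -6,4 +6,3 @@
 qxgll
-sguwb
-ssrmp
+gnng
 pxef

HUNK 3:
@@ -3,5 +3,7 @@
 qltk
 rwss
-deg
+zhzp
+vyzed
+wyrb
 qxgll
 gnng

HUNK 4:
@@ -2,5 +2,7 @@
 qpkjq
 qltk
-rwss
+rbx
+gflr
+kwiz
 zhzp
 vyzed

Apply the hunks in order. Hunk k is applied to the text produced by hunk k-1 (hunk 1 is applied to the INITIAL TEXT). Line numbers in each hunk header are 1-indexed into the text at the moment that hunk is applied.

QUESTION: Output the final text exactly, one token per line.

Hunk 1: at line 1 remove [cttdg,xjr,dhcr] add [qltk,rwss] -> 10 lines: qxpql qpkjq qltk rwss deg qxgll sguwb ssrmp pxef tnrqr
Hunk 2: at line 6 remove [sguwb,ssrmp] add [gnng] -> 9 lines: qxpql qpkjq qltk rwss deg qxgll gnng pxef tnrqr
Hunk 3: at line 3 remove [deg] add [zhzp,vyzed,wyrb] -> 11 lines: qxpql qpkjq qltk rwss zhzp vyzed wyrb qxgll gnng pxef tnrqr
Hunk 4: at line 2 remove [rwss] add [rbx,gflr,kwiz] -> 13 lines: qxpql qpkjq qltk rbx gflr kwiz zhzp vyzed wyrb qxgll gnng pxef tnrqr

Answer: qxpql
qpkjq
qltk
rbx
gflr
kwiz
zhzp
vyzed
wyrb
qxgll
gnng
pxef
tnrqr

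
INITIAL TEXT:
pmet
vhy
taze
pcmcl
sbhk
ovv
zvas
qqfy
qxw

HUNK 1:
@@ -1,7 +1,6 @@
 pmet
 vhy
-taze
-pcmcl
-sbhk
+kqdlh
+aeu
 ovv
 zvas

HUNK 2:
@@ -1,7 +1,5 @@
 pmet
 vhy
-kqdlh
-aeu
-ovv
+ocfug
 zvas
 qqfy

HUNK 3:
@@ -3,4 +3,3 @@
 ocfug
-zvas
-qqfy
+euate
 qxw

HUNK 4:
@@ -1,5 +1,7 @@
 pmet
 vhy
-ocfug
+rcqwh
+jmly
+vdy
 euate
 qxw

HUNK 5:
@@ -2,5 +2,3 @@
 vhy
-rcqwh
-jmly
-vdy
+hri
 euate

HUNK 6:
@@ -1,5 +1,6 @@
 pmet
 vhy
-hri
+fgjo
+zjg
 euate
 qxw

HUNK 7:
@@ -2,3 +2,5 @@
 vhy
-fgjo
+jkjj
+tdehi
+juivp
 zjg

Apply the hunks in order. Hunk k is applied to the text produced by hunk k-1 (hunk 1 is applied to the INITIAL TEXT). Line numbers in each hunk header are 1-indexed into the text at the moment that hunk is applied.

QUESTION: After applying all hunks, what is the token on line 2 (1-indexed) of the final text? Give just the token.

Answer: vhy

Derivation:
Hunk 1: at line 1 remove [taze,pcmcl,sbhk] add [kqdlh,aeu] -> 8 lines: pmet vhy kqdlh aeu ovv zvas qqfy qxw
Hunk 2: at line 1 remove [kqdlh,aeu,ovv] add [ocfug] -> 6 lines: pmet vhy ocfug zvas qqfy qxw
Hunk 3: at line 3 remove [zvas,qqfy] add [euate] -> 5 lines: pmet vhy ocfug euate qxw
Hunk 4: at line 1 remove [ocfug] add [rcqwh,jmly,vdy] -> 7 lines: pmet vhy rcqwh jmly vdy euate qxw
Hunk 5: at line 2 remove [rcqwh,jmly,vdy] add [hri] -> 5 lines: pmet vhy hri euate qxw
Hunk 6: at line 1 remove [hri] add [fgjo,zjg] -> 6 lines: pmet vhy fgjo zjg euate qxw
Hunk 7: at line 2 remove [fgjo] add [jkjj,tdehi,juivp] -> 8 lines: pmet vhy jkjj tdehi juivp zjg euate qxw
Final line 2: vhy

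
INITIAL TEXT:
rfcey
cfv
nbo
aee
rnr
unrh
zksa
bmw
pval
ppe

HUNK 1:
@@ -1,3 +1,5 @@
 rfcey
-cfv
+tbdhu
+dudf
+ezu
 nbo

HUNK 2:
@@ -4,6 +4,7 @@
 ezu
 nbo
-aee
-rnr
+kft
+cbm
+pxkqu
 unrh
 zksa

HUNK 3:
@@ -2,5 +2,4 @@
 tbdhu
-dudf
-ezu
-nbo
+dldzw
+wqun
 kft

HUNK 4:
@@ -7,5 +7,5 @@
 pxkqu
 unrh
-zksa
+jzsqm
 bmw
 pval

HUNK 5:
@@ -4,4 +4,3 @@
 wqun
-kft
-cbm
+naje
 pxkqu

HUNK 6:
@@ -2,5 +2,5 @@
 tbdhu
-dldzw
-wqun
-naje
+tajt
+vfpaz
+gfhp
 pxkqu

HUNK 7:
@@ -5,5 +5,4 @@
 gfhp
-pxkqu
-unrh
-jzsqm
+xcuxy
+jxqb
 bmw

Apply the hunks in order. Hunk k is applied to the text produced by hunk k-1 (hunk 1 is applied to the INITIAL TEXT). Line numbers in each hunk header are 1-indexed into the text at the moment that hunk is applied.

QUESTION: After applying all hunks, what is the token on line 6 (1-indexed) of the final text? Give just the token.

Hunk 1: at line 1 remove [cfv] add [tbdhu,dudf,ezu] -> 12 lines: rfcey tbdhu dudf ezu nbo aee rnr unrh zksa bmw pval ppe
Hunk 2: at line 4 remove [aee,rnr] add [kft,cbm,pxkqu] -> 13 lines: rfcey tbdhu dudf ezu nbo kft cbm pxkqu unrh zksa bmw pval ppe
Hunk 3: at line 2 remove [dudf,ezu,nbo] add [dldzw,wqun] -> 12 lines: rfcey tbdhu dldzw wqun kft cbm pxkqu unrh zksa bmw pval ppe
Hunk 4: at line 7 remove [zksa] add [jzsqm] -> 12 lines: rfcey tbdhu dldzw wqun kft cbm pxkqu unrh jzsqm bmw pval ppe
Hunk 5: at line 4 remove [kft,cbm] add [naje] -> 11 lines: rfcey tbdhu dldzw wqun naje pxkqu unrh jzsqm bmw pval ppe
Hunk 6: at line 2 remove [dldzw,wqun,naje] add [tajt,vfpaz,gfhp] -> 11 lines: rfcey tbdhu tajt vfpaz gfhp pxkqu unrh jzsqm bmw pval ppe
Hunk 7: at line 5 remove [pxkqu,unrh,jzsqm] add [xcuxy,jxqb] -> 10 lines: rfcey tbdhu tajt vfpaz gfhp xcuxy jxqb bmw pval ppe
Final line 6: xcuxy

Answer: xcuxy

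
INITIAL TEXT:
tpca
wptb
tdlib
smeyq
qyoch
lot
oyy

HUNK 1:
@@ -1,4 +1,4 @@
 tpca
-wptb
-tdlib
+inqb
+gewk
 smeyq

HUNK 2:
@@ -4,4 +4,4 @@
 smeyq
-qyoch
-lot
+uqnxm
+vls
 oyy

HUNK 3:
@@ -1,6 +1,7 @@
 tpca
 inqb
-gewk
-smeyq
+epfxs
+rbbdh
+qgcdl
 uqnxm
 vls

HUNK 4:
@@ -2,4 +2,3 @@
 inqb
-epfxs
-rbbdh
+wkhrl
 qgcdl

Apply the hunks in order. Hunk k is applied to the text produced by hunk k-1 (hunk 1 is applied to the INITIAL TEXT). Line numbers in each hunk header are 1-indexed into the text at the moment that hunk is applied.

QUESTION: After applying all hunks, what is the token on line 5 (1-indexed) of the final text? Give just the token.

Hunk 1: at line 1 remove [wptb,tdlib] add [inqb,gewk] -> 7 lines: tpca inqb gewk smeyq qyoch lot oyy
Hunk 2: at line 4 remove [qyoch,lot] add [uqnxm,vls] -> 7 lines: tpca inqb gewk smeyq uqnxm vls oyy
Hunk 3: at line 1 remove [gewk,smeyq] add [epfxs,rbbdh,qgcdl] -> 8 lines: tpca inqb epfxs rbbdh qgcdl uqnxm vls oyy
Hunk 4: at line 2 remove [epfxs,rbbdh] add [wkhrl] -> 7 lines: tpca inqb wkhrl qgcdl uqnxm vls oyy
Final line 5: uqnxm

Answer: uqnxm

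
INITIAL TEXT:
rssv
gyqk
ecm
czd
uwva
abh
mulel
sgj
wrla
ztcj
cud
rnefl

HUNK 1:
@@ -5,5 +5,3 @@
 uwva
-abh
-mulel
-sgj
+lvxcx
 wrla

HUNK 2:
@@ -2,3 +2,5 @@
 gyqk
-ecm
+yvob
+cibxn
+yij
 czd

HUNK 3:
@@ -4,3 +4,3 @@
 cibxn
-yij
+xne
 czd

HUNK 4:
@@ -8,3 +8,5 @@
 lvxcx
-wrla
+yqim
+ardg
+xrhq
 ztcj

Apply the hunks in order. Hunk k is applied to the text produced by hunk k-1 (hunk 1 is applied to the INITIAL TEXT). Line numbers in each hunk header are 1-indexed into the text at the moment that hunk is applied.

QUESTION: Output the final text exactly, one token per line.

Hunk 1: at line 5 remove [abh,mulel,sgj] add [lvxcx] -> 10 lines: rssv gyqk ecm czd uwva lvxcx wrla ztcj cud rnefl
Hunk 2: at line 2 remove [ecm] add [yvob,cibxn,yij] -> 12 lines: rssv gyqk yvob cibxn yij czd uwva lvxcx wrla ztcj cud rnefl
Hunk 3: at line 4 remove [yij] add [xne] -> 12 lines: rssv gyqk yvob cibxn xne czd uwva lvxcx wrla ztcj cud rnefl
Hunk 4: at line 8 remove [wrla] add [yqim,ardg,xrhq] -> 14 lines: rssv gyqk yvob cibxn xne czd uwva lvxcx yqim ardg xrhq ztcj cud rnefl

Answer: rssv
gyqk
yvob
cibxn
xne
czd
uwva
lvxcx
yqim
ardg
xrhq
ztcj
cud
rnefl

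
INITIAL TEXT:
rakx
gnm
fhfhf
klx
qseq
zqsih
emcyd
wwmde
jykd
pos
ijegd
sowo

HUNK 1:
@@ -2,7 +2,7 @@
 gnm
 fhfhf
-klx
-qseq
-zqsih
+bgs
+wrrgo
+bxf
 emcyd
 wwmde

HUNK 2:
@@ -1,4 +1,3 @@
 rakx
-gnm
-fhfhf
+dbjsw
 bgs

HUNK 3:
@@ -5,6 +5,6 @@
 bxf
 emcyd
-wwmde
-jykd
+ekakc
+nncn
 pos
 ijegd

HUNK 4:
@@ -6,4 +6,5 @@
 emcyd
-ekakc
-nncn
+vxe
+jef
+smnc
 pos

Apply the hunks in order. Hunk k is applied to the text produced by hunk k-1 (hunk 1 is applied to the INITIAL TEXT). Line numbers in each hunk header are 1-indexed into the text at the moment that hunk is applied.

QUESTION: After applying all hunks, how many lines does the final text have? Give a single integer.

Hunk 1: at line 2 remove [klx,qseq,zqsih] add [bgs,wrrgo,bxf] -> 12 lines: rakx gnm fhfhf bgs wrrgo bxf emcyd wwmde jykd pos ijegd sowo
Hunk 2: at line 1 remove [gnm,fhfhf] add [dbjsw] -> 11 lines: rakx dbjsw bgs wrrgo bxf emcyd wwmde jykd pos ijegd sowo
Hunk 3: at line 5 remove [wwmde,jykd] add [ekakc,nncn] -> 11 lines: rakx dbjsw bgs wrrgo bxf emcyd ekakc nncn pos ijegd sowo
Hunk 4: at line 6 remove [ekakc,nncn] add [vxe,jef,smnc] -> 12 lines: rakx dbjsw bgs wrrgo bxf emcyd vxe jef smnc pos ijegd sowo
Final line count: 12

Answer: 12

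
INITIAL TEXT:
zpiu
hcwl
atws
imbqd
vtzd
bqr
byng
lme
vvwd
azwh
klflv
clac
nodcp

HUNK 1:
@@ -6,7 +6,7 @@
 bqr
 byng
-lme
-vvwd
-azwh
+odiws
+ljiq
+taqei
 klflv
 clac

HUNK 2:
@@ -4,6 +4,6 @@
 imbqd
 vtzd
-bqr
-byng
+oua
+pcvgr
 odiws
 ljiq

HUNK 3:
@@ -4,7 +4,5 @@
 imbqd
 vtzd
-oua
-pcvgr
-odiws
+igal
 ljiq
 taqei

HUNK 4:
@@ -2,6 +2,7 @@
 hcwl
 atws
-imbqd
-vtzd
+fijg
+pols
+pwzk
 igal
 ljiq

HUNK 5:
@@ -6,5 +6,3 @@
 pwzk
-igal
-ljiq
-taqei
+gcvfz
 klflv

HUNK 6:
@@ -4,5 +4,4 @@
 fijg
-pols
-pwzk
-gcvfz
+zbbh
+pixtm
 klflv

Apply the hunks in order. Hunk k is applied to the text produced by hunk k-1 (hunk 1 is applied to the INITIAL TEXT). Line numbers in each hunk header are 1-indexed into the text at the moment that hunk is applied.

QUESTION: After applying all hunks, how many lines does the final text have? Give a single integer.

Hunk 1: at line 6 remove [lme,vvwd,azwh] add [odiws,ljiq,taqei] -> 13 lines: zpiu hcwl atws imbqd vtzd bqr byng odiws ljiq taqei klflv clac nodcp
Hunk 2: at line 4 remove [bqr,byng] add [oua,pcvgr] -> 13 lines: zpiu hcwl atws imbqd vtzd oua pcvgr odiws ljiq taqei klflv clac nodcp
Hunk 3: at line 4 remove [oua,pcvgr,odiws] add [igal] -> 11 lines: zpiu hcwl atws imbqd vtzd igal ljiq taqei klflv clac nodcp
Hunk 4: at line 2 remove [imbqd,vtzd] add [fijg,pols,pwzk] -> 12 lines: zpiu hcwl atws fijg pols pwzk igal ljiq taqei klflv clac nodcp
Hunk 5: at line 6 remove [igal,ljiq,taqei] add [gcvfz] -> 10 lines: zpiu hcwl atws fijg pols pwzk gcvfz klflv clac nodcp
Hunk 6: at line 4 remove [pols,pwzk,gcvfz] add [zbbh,pixtm] -> 9 lines: zpiu hcwl atws fijg zbbh pixtm klflv clac nodcp
Final line count: 9

Answer: 9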